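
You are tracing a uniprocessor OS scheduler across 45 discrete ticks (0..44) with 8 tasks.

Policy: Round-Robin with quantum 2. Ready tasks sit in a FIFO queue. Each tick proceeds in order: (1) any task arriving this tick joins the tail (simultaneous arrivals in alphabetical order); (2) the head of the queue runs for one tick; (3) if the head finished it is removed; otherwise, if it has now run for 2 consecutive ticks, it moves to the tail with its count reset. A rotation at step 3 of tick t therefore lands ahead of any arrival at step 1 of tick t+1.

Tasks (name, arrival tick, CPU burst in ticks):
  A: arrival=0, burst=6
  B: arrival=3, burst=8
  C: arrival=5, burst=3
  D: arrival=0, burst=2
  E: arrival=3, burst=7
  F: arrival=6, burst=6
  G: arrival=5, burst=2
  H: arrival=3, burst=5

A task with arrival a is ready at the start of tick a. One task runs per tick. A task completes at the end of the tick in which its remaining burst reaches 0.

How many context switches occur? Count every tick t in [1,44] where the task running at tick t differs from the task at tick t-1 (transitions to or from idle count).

t=0: queue=[A,D] q_used=0 → run A
t=1: queue=[A,D] q_used=1 → run A
t=2: queue=[D,A] q_used=0 → run D
t=3: queue=[D,A,B,E,H] q_used=1 → run D
t=4: queue=[A,B,E,H] q_used=0 → run A
t=5: queue=[A,B,E,H,C,G] q_used=1 → run A
t=6: queue=[B,E,H,C,G,A,F] q_used=0 → run B
t=7: queue=[B,E,H,C,G,A,F] q_used=1 → run B
t=8: queue=[E,H,C,G,A,F,B] q_used=0 → run E
t=9: queue=[E,H,C,G,A,F,B] q_used=1 → run E
t=10: queue=[H,C,G,A,F,B,E] q_used=0 → run H
t=11: queue=[H,C,G,A,F,B,E] q_used=1 → run H
t=12: queue=[C,G,A,F,B,E,H] q_used=0 → run C
t=13: queue=[C,G,A,F,B,E,H] q_used=1 → run C
t=14: queue=[G,A,F,B,E,H,C] q_used=0 → run G
t=15: queue=[G,A,F,B,E,H,C] q_used=1 → run G
t=16: queue=[A,F,B,E,H,C] q_used=0 → run A
t=17: queue=[A,F,B,E,H,C] q_used=1 → run A
t=18: queue=[F,B,E,H,C] q_used=0 → run F
t=19: queue=[F,B,E,H,C] q_used=1 → run F
t=20: queue=[B,E,H,C,F] q_used=0 → run B
t=21: queue=[B,E,H,C,F] q_used=1 → run B
t=22: queue=[E,H,C,F,B] q_used=0 → run E
t=23: queue=[E,H,C,F,B] q_used=1 → run E
t=24: queue=[H,C,F,B,E] q_used=0 → run H
t=25: queue=[H,C,F,B,E] q_used=1 → run H
t=26: queue=[C,F,B,E,H] q_used=0 → run C
t=27: queue=[F,B,E,H] q_used=0 → run F
t=28: queue=[F,B,E,H] q_used=1 → run F
t=29: queue=[B,E,H,F] q_used=0 → run B
t=30: queue=[B,E,H,F] q_used=1 → run B
t=31: queue=[E,H,F,B] q_used=0 → run E
t=32: queue=[E,H,F,B] q_used=1 → run E
t=33: queue=[H,F,B,E] q_used=0 → run H
t=34: queue=[F,B,E] q_used=0 → run F
t=35: queue=[F,B,E] q_used=1 → run F
t=36: queue=[B,E] q_used=0 → run B
t=37: queue=[B,E] q_used=1 → run B
t=38: queue=[E] q_used=0 → run E
t=39: (idle)
t=40: (idle)
t=41: (idle)
t=42: (idle)
t=43: (idle)
t=44: (idle)

context switches = 21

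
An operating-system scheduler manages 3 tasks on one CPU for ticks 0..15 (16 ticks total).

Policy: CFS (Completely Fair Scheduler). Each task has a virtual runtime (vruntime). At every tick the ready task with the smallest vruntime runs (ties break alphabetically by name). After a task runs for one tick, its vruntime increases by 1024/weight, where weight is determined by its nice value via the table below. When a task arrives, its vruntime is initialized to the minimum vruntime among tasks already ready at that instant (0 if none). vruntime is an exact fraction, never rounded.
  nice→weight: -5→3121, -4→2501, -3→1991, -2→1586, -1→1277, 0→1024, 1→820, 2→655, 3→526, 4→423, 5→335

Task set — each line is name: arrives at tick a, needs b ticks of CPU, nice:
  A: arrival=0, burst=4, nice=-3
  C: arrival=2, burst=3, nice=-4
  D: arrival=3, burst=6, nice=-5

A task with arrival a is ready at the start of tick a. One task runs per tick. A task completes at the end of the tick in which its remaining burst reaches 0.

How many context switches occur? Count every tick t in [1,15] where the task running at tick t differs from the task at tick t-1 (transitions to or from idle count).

context switches = 8

t=0: vr[A=0] → run A
t=1: vr[A=1024/1991] → run A
t=2: vr[A=2048/1991 C=2048/1991] → run A
t=3: vr[A=3072/1991 C=2048/1991 D=2048/1991] → run C
t=4: vr[A=3072/1991 C=7160832/4979491 D=2048/1991] → run D
t=5: vr[A=3072/1991 C=7160832/4979491 D=8430592/6213911] → run D
t=6: vr[A=3072/1991 C=7160832/4979491 D=10469376/6213911] → run C
t=7: vr[A=3072/1991 C=9199616/4979491 D=10469376/6213911] → run A
t=8: vr[C=9199616/4979491 D=10469376/6213911] → run D
t=9: vr[C=9199616/4979491 D=12508160/6213911] → run C
t=10: vr[D=12508160/6213911] → run D
t=11: vr[D=14546944/6213911] → run D
t=12: vr[D=16585728/6213911] → run D
t=13: (idle)
t=14: (idle)
t=15: (idle)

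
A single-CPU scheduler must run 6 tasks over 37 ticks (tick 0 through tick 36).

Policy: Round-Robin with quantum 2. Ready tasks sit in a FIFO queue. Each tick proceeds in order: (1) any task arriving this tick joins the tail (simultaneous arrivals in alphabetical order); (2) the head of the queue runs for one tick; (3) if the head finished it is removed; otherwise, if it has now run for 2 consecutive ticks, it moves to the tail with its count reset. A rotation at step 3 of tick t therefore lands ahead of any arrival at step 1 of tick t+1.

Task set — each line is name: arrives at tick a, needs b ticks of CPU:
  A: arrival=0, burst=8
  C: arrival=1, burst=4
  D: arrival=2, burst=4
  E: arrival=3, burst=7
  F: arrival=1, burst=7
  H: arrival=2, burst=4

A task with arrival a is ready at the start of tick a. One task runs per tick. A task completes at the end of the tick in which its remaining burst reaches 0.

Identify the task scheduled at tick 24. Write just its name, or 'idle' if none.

running at tick 24 = E

t=0: queue=[A] q_used=0 → run A
t=1: queue=[A,C,F] q_used=1 → run A
t=2: queue=[C,F,A,D,H] q_used=0 → run C
t=3: queue=[C,F,A,D,H,E] q_used=1 → run C
t=4: queue=[F,A,D,H,E,C] q_used=0 → run F
t=5: queue=[F,A,D,H,E,C] q_used=1 → run F
t=6: queue=[A,D,H,E,C,F] q_used=0 → run A
t=7: queue=[A,D,H,E,C,F] q_used=1 → run A
t=8: queue=[D,H,E,C,F,A] q_used=0 → run D
t=9: queue=[D,H,E,C,F,A] q_used=1 → run D
t=10: queue=[H,E,C,F,A,D] q_used=0 → run H
t=11: queue=[H,E,C,F,A,D] q_used=1 → run H
t=12: queue=[E,C,F,A,D,H] q_used=0 → run E
t=13: queue=[E,C,F,A,D,H] q_used=1 → run E
t=14: queue=[C,F,A,D,H,E] q_used=0 → run C
t=15: queue=[C,F,A,D,H,E] q_used=1 → run C
t=16: queue=[F,A,D,H,E] q_used=0 → run F
t=17: queue=[F,A,D,H,E] q_used=1 → run F
t=18: queue=[A,D,H,E,F] q_used=0 → run A
t=19: queue=[A,D,H,E,F] q_used=1 → run A
t=20: queue=[D,H,E,F,A] q_used=0 → run D
t=21: queue=[D,H,E,F,A] q_used=1 → run D
t=22: queue=[H,E,F,A] q_used=0 → run H
t=23: queue=[H,E,F,A] q_used=1 → run H
t=24: queue=[E,F,A] q_used=0 → run E
t=25: queue=[E,F,A] q_used=1 → run E
t=26: queue=[F,A,E] q_used=0 → run F
t=27: queue=[F,A,E] q_used=1 → run F
t=28: queue=[A,E,F] q_used=0 → run A
t=29: queue=[A,E,F] q_used=1 → run A
t=30: queue=[E,F] q_used=0 → run E
t=31: queue=[E,F] q_used=1 → run E
t=32: queue=[F,E] q_used=0 → run F
t=33: queue=[E] q_used=0 → run E
t=34: (idle)
t=35: (idle)
t=36: (idle)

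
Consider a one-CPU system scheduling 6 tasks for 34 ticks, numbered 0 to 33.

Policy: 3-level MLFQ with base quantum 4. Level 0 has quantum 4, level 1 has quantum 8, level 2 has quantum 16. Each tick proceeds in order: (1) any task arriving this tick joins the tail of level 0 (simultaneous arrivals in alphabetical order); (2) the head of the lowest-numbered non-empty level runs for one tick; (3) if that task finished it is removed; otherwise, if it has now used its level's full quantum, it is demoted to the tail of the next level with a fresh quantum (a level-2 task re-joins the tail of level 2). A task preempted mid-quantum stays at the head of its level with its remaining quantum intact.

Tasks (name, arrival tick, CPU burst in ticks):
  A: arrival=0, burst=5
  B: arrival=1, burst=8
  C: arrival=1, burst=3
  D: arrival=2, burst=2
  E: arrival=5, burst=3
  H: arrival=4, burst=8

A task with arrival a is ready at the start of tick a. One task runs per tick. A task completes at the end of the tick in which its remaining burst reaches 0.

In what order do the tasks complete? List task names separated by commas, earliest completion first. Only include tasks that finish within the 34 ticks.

t=0: L0/L1/L2 = A/-/- → run A
t=1: L0/L1/L2 = ABC/-/- → run A
t=2: L0/L1/L2 = ABCD/-/- → run A
t=3: L0/L1/L2 = ABCD/-/- → run A
t=4: L0/L1/L2 = BCDH/A/- → run B
t=5: L0/L1/L2 = BCDHE/A/- → run B
t=6: L0/L1/L2 = BCDHE/A/- → run B
t=7: L0/L1/L2 = BCDHE/A/- → run B
t=8: L0/L1/L2 = CDHE/AB/- → run C
t=9: L0/L1/L2 = CDHE/AB/- → run C
t=10: L0/L1/L2 = CDHE/AB/- → run C
t=11: L0/L1/L2 = DHE/AB/- → run D
t=12: L0/L1/L2 = DHE/AB/- → run D
t=13: L0/L1/L2 = HE/AB/- → run H
t=14: L0/L1/L2 = HE/AB/- → run H
t=15: L0/L1/L2 = HE/AB/- → run H
t=16: L0/L1/L2 = HE/AB/- → run H
t=17: L0/L1/L2 = E/ABH/- → run E
t=18: L0/L1/L2 = E/ABH/- → run E
t=19: L0/L1/L2 = E/ABH/- → run E
t=20: L0/L1/L2 = -/ABH/- → run A
t=21: L0/L1/L2 = -/BH/- → run B
t=22: L0/L1/L2 = -/BH/- → run B
t=23: L0/L1/L2 = -/BH/- → run B
t=24: L0/L1/L2 = -/BH/- → run B
t=25: L0/L1/L2 = -/H/- → run H
t=26: L0/L1/L2 = -/H/- → run H
t=27: L0/L1/L2 = -/H/- → run H
t=28: L0/L1/L2 = -/H/- → run H
t=29: (idle)
t=30: (idle)
t=31: (idle)
t=32: (idle)
t=33: (idle)

completion order = C, D, E, A, B, H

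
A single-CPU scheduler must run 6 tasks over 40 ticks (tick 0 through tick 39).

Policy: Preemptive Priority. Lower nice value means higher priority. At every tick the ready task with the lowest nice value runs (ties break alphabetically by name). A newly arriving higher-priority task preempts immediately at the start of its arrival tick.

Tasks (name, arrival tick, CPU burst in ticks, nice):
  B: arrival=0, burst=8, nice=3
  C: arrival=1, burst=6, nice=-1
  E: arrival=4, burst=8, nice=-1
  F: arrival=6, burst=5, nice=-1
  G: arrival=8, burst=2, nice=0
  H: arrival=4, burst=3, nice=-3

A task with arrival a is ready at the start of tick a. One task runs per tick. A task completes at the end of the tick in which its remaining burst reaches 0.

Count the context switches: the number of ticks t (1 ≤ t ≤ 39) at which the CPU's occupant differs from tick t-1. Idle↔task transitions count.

context switches = 8

t=0: ready={B} → run B
t=1: ready={B,C} → run C
t=2: ready={B,C} → run C
t=3: ready={B,C} → run C
t=4: ready={B,C,E,H} → run H
t=5: ready={B,C,E,H} → run H
t=6: ready={B,C,E,F,H} → run H
t=7: ready={B,C,E,F} → run C
t=8: ready={B,C,E,F,G} → run C
t=9: ready={B,C,E,F,G} → run C
t=10: ready={B,E,F,G} → run E
t=11: ready={B,E,F,G} → run E
t=12: ready={B,E,F,G} → run E
t=13: ready={B,E,F,G} → run E
t=14: ready={B,E,F,G} → run E
t=15: ready={B,E,F,G} → run E
t=16: ready={B,E,F,G} → run E
t=17: ready={B,E,F,G} → run E
t=18: ready={B,F,G} → run F
t=19: ready={B,F,G} → run F
t=20: ready={B,F,G} → run F
t=21: ready={B,F,G} → run F
t=22: ready={B,F,G} → run F
t=23: ready={B,G} → run G
t=24: ready={B,G} → run G
t=25: ready={B} → run B
t=26: ready={B} → run B
t=27: ready={B} → run B
t=28: ready={B} → run B
t=29: ready={B} → run B
t=30: ready={B} → run B
t=31: ready={B} → run B
t=32: (idle)
t=33: (idle)
t=34: (idle)
t=35: (idle)
t=36: (idle)
t=37: (idle)
t=38: (idle)
t=39: (idle)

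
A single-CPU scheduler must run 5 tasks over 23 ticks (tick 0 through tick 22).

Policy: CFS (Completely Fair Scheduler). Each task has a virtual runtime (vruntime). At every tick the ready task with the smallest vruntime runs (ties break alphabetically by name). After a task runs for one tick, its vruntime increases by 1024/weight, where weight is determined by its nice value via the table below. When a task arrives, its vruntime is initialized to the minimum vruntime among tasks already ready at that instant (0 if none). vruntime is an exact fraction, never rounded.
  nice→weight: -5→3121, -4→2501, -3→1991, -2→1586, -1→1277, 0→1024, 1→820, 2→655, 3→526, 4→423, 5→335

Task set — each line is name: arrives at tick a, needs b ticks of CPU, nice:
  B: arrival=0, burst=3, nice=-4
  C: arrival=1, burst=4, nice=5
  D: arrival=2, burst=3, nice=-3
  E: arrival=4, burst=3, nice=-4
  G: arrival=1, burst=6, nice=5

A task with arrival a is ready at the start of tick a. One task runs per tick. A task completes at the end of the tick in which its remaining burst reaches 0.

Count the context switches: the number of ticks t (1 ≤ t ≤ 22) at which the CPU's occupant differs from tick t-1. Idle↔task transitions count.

t=0: vr[B=0] → run B
t=1: vr[B=1024/2501 C=1024/2501 G=1024/2501] → run B
t=2: vr[B=2048/2501 C=1024/2501 D=1024/2501 G=1024/2501] → run C
t=3: vr[B=2048/2501 C=2904064/837835 D=1024/2501 G=1024/2501] → run D
t=4: vr[B=2048/2501 C=2904064/837835 D=4599808/4979491 E=1024/2501 G=1024/2501] → run E
t=5: vr[B=2048/2501 C=2904064/837835 D=4599808/4979491 E=2048/2501 G=1024/2501] → run G
t=6: vr[B=2048/2501 C=2904064/837835 D=4599808/4979491 E=2048/2501 G=2904064/837835] → run B
t=7: vr[C=2904064/837835 D=4599808/4979491 E=2048/2501 G=2904064/837835] → run E
t=8: vr[C=2904064/837835 D=4599808/4979491 E=3072/2501 G=2904064/837835] → run D
t=9: vr[C=2904064/837835 D=7160832/4979491 E=3072/2501 G=2904064/837835] → run E
t=10: vr[C=2904064/837835 D=7160832/4979491 G=2904064/837835] → run D
t=11: vr[C=2904064/837835 G=2904064/837835] → run C
t=12: vr[C=5465088/837835 G=2904064/837835] → run G
t=13: vr[C=5465088/837835 G=5465088/837835] → run C
t=14: vr[C=8026112/837835 G=5465088/837835] → run G
t=15: vr[C=8026112/837835 G=8026112/837835] → run C
t=16: vr[G=8026112/837835] → run G
t=17: vr[G=10587136/837835] → run G
t=18: vr[G=2629632/167567] → run G
t=19: (idle)
t=20: (idle)
t=21: (idle)
t=22: (idle)

context switches = 16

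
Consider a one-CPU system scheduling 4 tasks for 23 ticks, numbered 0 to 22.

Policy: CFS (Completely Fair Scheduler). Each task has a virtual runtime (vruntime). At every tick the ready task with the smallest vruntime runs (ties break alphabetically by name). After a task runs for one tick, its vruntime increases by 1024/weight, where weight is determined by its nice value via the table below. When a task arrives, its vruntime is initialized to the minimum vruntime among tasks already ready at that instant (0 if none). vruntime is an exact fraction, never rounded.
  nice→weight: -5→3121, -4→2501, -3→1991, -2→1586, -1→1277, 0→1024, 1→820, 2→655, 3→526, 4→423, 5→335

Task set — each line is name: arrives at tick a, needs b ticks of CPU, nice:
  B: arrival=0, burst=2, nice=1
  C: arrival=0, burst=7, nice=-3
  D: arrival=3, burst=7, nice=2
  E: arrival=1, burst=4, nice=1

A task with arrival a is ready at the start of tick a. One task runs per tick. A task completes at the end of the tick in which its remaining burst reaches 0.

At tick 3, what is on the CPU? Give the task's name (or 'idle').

running at tick 3 = C

t=0: vr[B=0 C=0] → run B
t=1: vr[B=256/205 C=0 E=0] → run C
t=2: vr[B=256/205 C=1024/1991 E=0] → run E
t=3: vr[B=256/205 C=1024/1991 D=1024/1991 E=256/205] → run C
t=4: vr[B=256/205 C=2048/1991 D=1024/1991 E=256/205] → run D
t=5: vr[B=256/205 C=2048/1991 D=2709504/1304105 E=256/205] → run C
t=6: vr[B=256/205 C=3072/1991 D=2709504/1304105 E=256/205] → run B
t=7: vr[C=3072/1991 D=2709504/1304105 E=256/205] → run E
t=8: vr[C=3072/1991 D=2709504/1304105 E=512/205] → run C
t=9: vr[C=4096/1991 D=2709504/1304105 E=512/205] → run C
t=10: vr[C=5120/1991 D=2709504/1304105 E=512/205] → run D
t=11: vr[C=5120/1991 D=4748288/1304105 E=512/205] → run E
t=12: vr[C=5120/1991 D=4748288/1304105 E=768/205] → run C
t=13: vr[C=6144/1991 D=4748288/1304105 E=768/205] → run C
t=14: vr[D=4748288/1304105 E=768/205] → run D
t=15: vr[D=6787072/1304105 E=768/205] → run E
t=16: vr[D=6787072/1304105] → run D
t=17: vr[D=8825856/1304105] → run D
t=18: vr[D=2172928/260821] → run D
t=19: vr[D=12903424/1304105] → run D
t=20: (idle)
t=21: (idle)
t=22: (idle)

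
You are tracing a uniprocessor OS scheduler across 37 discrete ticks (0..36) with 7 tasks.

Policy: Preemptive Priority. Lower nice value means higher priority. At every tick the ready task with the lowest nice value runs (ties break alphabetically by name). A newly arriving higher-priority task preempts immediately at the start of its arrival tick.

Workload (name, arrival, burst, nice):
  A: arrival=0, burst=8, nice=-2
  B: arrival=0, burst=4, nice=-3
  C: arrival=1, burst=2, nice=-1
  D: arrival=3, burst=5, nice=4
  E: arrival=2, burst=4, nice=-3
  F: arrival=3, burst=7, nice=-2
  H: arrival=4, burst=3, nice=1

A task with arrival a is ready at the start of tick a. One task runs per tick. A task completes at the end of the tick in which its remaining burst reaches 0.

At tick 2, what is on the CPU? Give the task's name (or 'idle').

running at tick 2 = B

t=0: ready={A,B} → run B
t=1: ready={A,B,C} → run B
t=2: ready={A,B,C,E} → run B
t=3: ready={A,B,C,D,E,F} → run B
t=4: ready={A,C,D,E,F,H} → run E
t=5: ready={A,C,D,E,F,H} → run E
t=6: ready={A,C,D,E,F,H} → run E
t=7: ready={A,C,D,E,F,H} → run E
t=8: ready={A,C,D,F,H} → run A
t=9: ready={A,C,D,F,H} → run A
t=10: ready={A,C,D,F,H} → run A
t=11: ready={A,C,D,F,H} → run A
t=12: ready={A,C,D,F,H} → run A
t=13: ready={A,C,D,F,H} → run A
t=14: ready={A,C,D,F,H} → run A
t=15: ready={A,C,D,F,H} → run A
t=16: ready={C,D,F,H} → run F
t=17: ready={C,D,F,H} → run F
t=18: ready={C,D,F,H} → run F
t=19: ready={C,D,F,H} → run F
t=20: ready={C,D,F,H} → run F
t=21: ready={C,D,F,H} → run F
t=22: ready={C,D,F,H} → run F
t=23: ready={C,D,H} → run C
t=24: ready={C,D,H} → run C
t=25: ready={D,H} → run H
t=26: ready={D,H} → run H
t=27: ready={D,H} → run H
t=28: ready={D} → run D
t=29: ready={D} → run D
t=30: ready={D} → run D
t=31: ready={D} → run D
t=32: ready={D} → run D
t=33: (idle)
t=34: (idle)
t=35: (idle)
t=36: (idle)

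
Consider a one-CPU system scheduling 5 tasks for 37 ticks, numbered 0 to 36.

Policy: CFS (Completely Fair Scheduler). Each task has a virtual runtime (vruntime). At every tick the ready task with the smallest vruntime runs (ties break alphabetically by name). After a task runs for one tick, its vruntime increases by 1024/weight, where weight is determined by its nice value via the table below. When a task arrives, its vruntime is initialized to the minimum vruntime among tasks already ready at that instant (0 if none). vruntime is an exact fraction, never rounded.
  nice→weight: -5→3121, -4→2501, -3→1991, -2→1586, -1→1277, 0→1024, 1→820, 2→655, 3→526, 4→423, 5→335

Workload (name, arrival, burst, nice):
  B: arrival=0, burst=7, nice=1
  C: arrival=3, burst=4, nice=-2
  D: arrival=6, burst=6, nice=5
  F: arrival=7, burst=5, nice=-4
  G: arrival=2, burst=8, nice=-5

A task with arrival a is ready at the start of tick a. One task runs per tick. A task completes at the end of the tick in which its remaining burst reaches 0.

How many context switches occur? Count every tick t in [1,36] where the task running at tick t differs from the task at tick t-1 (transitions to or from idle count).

context switches = 22

t=0: vr[B=0] → run B
t=1: vr[B=256/205] → run B
t=2: vr[B=512/205 G=512/205] → run B
t=3: vr[B=768/205 C=512/205 G=512/205] → run C
t=4: vr[B=768/205 C=510976/162565 G=512/205] → run G
t=5: vr[B=768/205 C=510976/162565 G=1807872/639805] → run G
t=6: vr[B=768/205 C=510976/162565 D=510976/162565 G=2017792/639805] → run C
t=7: vr[B=768/205 C=615936/162565 D=510976/162565 F=510976/162565 G=2017792/639805] → run D
t=8: vr[B=768/205 C=615936/162565 D=67528704/10891855 F=510976/162565 G=2017792/639805] → run F
t=9: vr[B=768/205 C=615936/162565 D=67528704/10891855 F=577536/162565 G=2017792/639805] → run G
t=10: vr[B=768/205 C=615936/162565 D=67528704/10891855 F=577536/162565 G=2227712/639805] → run G
t=11: vr[B=768/205 C=615936/162565 D=67528704/10891855 F=577536/162565 G=2437632/639805] → run F
t=12: vr[B=768/205 C=615936/162565 D=67528704/10891855 F=644096/162565 G=2437632/639805] → run B
t=13: vr[B=1024/205 C=615936/162565 D=67528704/10891855 F=644096/162565 G=2437632/639805] → run C
t=14: vr[B=1024/205 C=720896/162565 D=67528704/10891855 F=644096/162565 G=2437632/639805] → run G
t=15: vr[B=1024/205 C=720896/162565 D=67528704/10891855 F=644096/162565 G=2647552/639805] → run F
t=16: vr[B=1024/205 C=720896/162565 D=67528704/10891855 F=710656/162565 G=2647552/639805] → run G
t=17: vr[B=1024/205 C=720896/162565 D=67528704/10891855 F=710656/162565 G=2857472/639805] → run F
t=18: vr[B=1024/205 C=720896/162565 D=67528704/10891855 F=777216/162565 G=2857472/639805] → run C
t=19: vr[B=1024/205 D=67528704/10891855 F=777216/162565 G=2857472/639805] → run G
t=20: vr[B=1024/205 D=67528704/10891855 F=777216/162565 G=3067392/639805] → run F
t=21: vr[B=1024/205 D=67528704/10891855 G=3067392/639805] → run G
t=22: vr[B=1024/205 D=67528704/10891855] → run B
t=23: vr[B=256/41 D=67528704/10891855] → run D
t=24: vr[B=256/41 D=100822016/10891855] → run B
t=25: vr[B=1536/205 D=100822016/10891855] → run B
t=26: vr[D=100822016/10891855] → run D
t=27: vr[D=134115328/10891855] → run D
t=28: vr[D=33481728/2178371] → run D
t=29: vr[D=200701952/10891855] → run D
t=30: (idle)
t=31: (idle)
t=32: (idle)
t=33: (idle)
t=34: (idle)
t=35: (idle)
t=36: (idle)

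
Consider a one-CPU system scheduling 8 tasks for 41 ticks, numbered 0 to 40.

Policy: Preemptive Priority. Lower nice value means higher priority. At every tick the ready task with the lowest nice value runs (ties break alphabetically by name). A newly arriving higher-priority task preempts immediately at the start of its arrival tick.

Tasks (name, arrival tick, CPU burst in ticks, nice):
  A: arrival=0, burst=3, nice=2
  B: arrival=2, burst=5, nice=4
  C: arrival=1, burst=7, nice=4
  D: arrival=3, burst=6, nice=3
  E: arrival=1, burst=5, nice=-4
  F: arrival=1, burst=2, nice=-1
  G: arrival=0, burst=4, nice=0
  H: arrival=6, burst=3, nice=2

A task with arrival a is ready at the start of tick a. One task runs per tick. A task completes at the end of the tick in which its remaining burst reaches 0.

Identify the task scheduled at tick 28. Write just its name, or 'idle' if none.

running at tick 28 = C

t=0: ready={A,G} → run G
t=1: ready={A,C,E,F,G} → run E
t=2: ready={A,B,C,E,F,G} → run E
t=3: ready={A,B,C,D,E,F,G} → run E
t=4: ready={A,B,C,D,E,F,G} → run E
t=5: ready={A,B,C,D,E,F,G} → run E
t=6: ready={A,B,C,D,F,G,H} → run F
t=7: ready={A,B,C,D,F,G,H} → run F
t=8: ready={A,B,C,D,G,H} → run G
t=9: ready={A,B,C,D,G,H} → run G
t=10: ready={A,B,C,D,G,H} → run G
t=11: ready={A,B,C,D,H} → run A
t=12: ready={A,B,C,D,H} → run A
t=13: ready={A,B,C,D,H} → run A
t=14: ready={B,C,D,H} → run H
t=15: ready={B,C,D,H} → run H
t=16: ready={B,C,D,H} → run H
t=17: ready={B,C,D} → run D
t=18: ready={B,C,D} → run D
t=19: ready={B,C,D} → run D
t=20: ready={B,C,D} → run D
t=21: ready={B,C,D} → run D
t=22: ready={B,C,D} → run D
t=23: ready={B,C} → run B
t=24: ready={B,C} → run B
t=25: ready={B,C} → run B
t=26: ready={B,C} → run B
t=27: ready={B,C} → run B
t=28: ready={C} → run C
t=29: ready={C} → run C
t=30: ready={C} → run C
t=31: ready={C} → run C
t=32: ready={C} → run C
t=33: ready={C} → run C
t=34: ready={C} → run C
t=35: (idle)
t=36: (idle)
t=37: (idle)
t=38: (idle)
t=39: (idle)
t=40: (idle)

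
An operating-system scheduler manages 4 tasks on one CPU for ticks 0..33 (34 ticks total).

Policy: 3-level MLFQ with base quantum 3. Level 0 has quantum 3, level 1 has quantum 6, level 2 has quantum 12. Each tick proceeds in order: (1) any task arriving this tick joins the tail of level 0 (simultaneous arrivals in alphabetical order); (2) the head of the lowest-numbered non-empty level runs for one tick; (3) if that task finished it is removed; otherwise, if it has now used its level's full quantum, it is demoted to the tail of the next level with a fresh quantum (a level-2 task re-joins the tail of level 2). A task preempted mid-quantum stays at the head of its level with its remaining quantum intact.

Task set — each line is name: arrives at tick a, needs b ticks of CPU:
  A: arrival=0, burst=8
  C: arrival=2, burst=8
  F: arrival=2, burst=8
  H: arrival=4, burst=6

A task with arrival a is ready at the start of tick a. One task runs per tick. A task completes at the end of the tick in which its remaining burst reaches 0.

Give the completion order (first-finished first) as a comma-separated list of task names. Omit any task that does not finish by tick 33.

t=0: L0/L1/L2 = A/-/- → run A
t=1: L0/L1/L2 = A/-/- → run A
t=2: L0/L1/L2 = ACF/-/- → run A
t=3: L0/L1/L2 = CF/A/- → run C
t=4: L0/L1/L2 = CFH/A/- → run C
t=5: L0/L1/L2 = CFH/A/- → run C
t=6: L0/L1/L2 = FH/AC/- → run F
t=7: L0/L1/L2 = FH/AC/- → run F
t=8: L0/L1/L2 = FH/AC/- → run F
t=9: L0/L1/L2 = H/ACF/- → run H
t=10: L0/L1/L2 = H/ACF/- → run H
t=11: L0/L1/L2 = H/ACF/- → run H
t=12: L0/L1/L2 = -/ACFH/- → run A
t=13: L0/L1/L2 = -/ACFH/- → run A
t=14: L0/L1/L2 = -/ACFH/- → run A
t=15: L0/L1/L2 = -/ACFH/- → run A
t=16: L0/L1/L2 = -/ACFH/- → run A
t=17: L0/L1/L2 = -/CFH/- → run C
t=18: L0/L1/L2 = -/CFH/- → run C
t=19: L0/L1/L2 = -/CFH/- → run C
t=20: L0/L1/L2 = -/CFH/- → run C
t=21: L0/L1/L2 = -/CFH/- → run C
t=22: L0/L1/L2 = -/FH/- → run F
t=23: L0/L1/L2 = -/FH/- → run F
t=24: L0/L1/L2 = -/FH/- → run F
t=25: L0/L1/L2 = -/FH/- → run F
t=26: L0/L1/L2 = -/FH/- → run F
t=27: L0/L1/L2 = -/H/- → run H
t=28: L0/L1/L2 = -/H/- → run H
t=29: L0/L1/L2 = -/H/- → run H
t=30: (idle)
t=31: (idle)
t=32: (idle)
t=33: (idle)

completion order = A, C, F, H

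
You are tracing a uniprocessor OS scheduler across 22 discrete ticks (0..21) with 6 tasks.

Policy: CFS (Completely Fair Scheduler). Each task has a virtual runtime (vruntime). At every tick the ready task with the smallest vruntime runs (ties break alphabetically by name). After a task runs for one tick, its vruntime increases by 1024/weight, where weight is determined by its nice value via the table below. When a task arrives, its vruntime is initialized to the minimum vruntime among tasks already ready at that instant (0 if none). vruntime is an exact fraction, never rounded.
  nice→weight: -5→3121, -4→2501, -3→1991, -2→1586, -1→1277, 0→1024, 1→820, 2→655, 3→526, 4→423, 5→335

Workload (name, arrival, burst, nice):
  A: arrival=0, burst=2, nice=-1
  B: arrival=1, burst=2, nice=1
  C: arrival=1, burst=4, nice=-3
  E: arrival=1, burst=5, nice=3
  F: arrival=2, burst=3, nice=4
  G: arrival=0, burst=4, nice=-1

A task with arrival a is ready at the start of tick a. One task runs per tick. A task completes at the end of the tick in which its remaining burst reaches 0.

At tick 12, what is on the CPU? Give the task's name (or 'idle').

running at tick 12 = G

t=0: vr[A=0 G=0] → run A
t=1: vr[A=1024/1277 B=0 C=0 E=0 G=0] → run B
t=2: vr[A=1024/1277 B=256/205 C=0 E=0 F=0 G=0] → run C
t=3: vr[A=1024/1277 B=256/205 C=1024/1991 E=0 F=0 G=0] → run E
t=4: vr[A=1024/1277 B=256/205 C=1024/1991 E=512/263 F=0 G=0] → run F
t=5: vr[A=1024/1277 B=256/205 C=1024/1991 E=512/263 F=1024/423 G=0] → run G
t=6: vr[A=1024/1277 B=256/205 C=1024/1991 E=512/263 F=1024/423 G=1024/1277] → run C
t=7: vr[A=1024/1277 B=256/205 C=2048/1991 E=512/263 F=1024/423 G=1024/1277] → run A
t=8: vr[B=256/205 C=2048/1991 E=512/263 F=1024/423 G=1024/1277] → run G
t=9: vr[B=256/205 C=2048/1991 E=512/263 F=1024/423 G=2048/1277] → run C
t=10: vr[B=256/205 C=3072/1991 E=512/263 F=1024/423 G=2048/1277] → run B
t=11: vr[C=3072/1991 E=512/263 F=1024/423 G=2048/1277] → run C
t=12: vr[E=512/263 F=1024/423 G=2048/1277] → run G
t=13: vr[E=512/263 F=1024/423 G=3072/1277] → run E
t=14: vr[E=1024/263 F=1024/423 G=3072/1277] → run G
t=15: vr[E=1024/263 F=1024/423] → run F
t=16: vr[E=1024/263 F=2048/423] → run E
t=17: vr[E=1536/263 F=2048/423] → run F
t=18: vr[E=1536/263] → run E
t=19: vr[E=2048/263] → run E
t=20: (idle)
t=21: (idle)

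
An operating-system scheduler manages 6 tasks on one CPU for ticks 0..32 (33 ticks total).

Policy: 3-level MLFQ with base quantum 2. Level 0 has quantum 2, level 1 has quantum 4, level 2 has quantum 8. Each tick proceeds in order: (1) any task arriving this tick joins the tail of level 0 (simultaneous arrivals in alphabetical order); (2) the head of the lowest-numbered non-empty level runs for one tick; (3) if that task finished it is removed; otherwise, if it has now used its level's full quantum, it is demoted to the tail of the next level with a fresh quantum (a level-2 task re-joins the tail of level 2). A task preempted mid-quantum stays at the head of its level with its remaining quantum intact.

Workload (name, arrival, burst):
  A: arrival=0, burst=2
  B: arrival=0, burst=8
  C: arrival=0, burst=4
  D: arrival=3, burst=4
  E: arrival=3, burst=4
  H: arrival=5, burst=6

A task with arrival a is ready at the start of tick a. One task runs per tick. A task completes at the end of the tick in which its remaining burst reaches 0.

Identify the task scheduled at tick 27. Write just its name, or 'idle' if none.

t=0: L0/L1/L2 = ABC/-/- → run A
t=1: L0/L1/L2 = ABC/-/- → run A
t=2: L0/L1/L2 = BC/-/- → run B
t=3: L0/L1/L2 = BCDE/-/- → run B
t=4: L0/L1/L2 = CDE/B/- → run C
t=5: L0/L1/L2 = CDEH/B/- → run C
t=6: L0/L1/L2 = DEH/BC/- → run D
t=7: L0/L1/L2 = DEH/BC/- → run D
t=8: L0/L1/L2 = EH/BCD/- → run E
t=9: L0/L1/L2 = EH/BCD/- → run E
t=10: L0/L1/L2 = H/BCDE/- → run H
t=11: L0/L1/L2 = H/BCDE/- → run H
t=12: L0/L1/L2 = -/BCDEH/- → run B
t=13: L0/L1/L2 = -/BCDEH/- → run B
t=14: L0/L1/L2 = -/BCDEH/- → run B
t=15: L0/L1/L2 = -/BCDEH/- → run B
t=16: L0/L1/L2 = -/CDEH/B → run C
t=17: L0/L1/L2 = -/CDEH/B → run C
t=18: L0/L1/L2 = -/DEH/B → run D
t=19: L0/L1/L2 = -/DEH/B → run D
t=20: L0/L1/L2 = -/EH/B → run E
t=21: L0/L1/L2 = -/EH/B → run E
t=22: L0/L1/L2 = -/H/B → run H
t=23: L0/L1/L2 = -/H/B → run H
t=24: L0/L1/L2 = -/H/B → run H
t=25: L0/L1/L2 = -/H/B → run H
t=26: L0/L1/L2 = -/-/B → run B
t=27: L0/L1/L2 = -/-/B → run B
t=28: (idle)
t=29: (idle)
t=30: (idle)
t=31: (idle)
t=32: (idle)

running at tick 27 = B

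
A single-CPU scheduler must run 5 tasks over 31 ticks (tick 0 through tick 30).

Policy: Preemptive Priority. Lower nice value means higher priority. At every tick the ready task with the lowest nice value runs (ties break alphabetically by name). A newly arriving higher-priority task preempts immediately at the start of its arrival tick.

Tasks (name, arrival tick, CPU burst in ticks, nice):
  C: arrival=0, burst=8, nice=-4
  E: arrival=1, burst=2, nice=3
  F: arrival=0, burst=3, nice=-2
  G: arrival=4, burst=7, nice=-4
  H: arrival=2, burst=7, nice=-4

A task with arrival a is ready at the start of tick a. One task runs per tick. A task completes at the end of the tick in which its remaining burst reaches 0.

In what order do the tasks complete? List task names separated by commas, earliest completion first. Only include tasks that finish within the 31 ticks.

completion order = C, G, H, F, E

t=0: ready={C,F} → run C
t=1: ready={C,E,F} → run C
t=2: ready={C,E,F,H} → run C
t=3: ready={C,E,F,H} → run C
t=4: ready={C,E,F,G,H} → run C
t=5: ready={C,E,F,G,H} → run C
t=6: ready={C,E,F,G,H} → run C
t=7: ready={C,E,F,G,H} → run C
t=8: ready={E,F,G,H} → run G
t=9: ready={E,F,G,H} → run G
t=10: ready={E,F,G,H} → run G
t=11: ready={E,F,G,H} → run G
t=12: ready={E,F,G,H} → run G
t=13: ready={E,F,G,H} → run G
t=14: ready={E,F,G,H} → run G
t=15: ready={E,F,H} → run H
t=16: ready={E,F,H} → run H
t=17: ready={E,F,H} → run H
t=18: ready={E,F,H} → run H
t=19: ready={E,F,H} → run H
t=20: ready={E,F,H} → run H
t=21: ready={E,F,H} → run H
t=22: ready={E,F} → run F
t=23: ready={E,F} → run F
t=24: ready={E,F} → run F
t=25: ready={E} → run E
t=26: ready={E} → run E
t=27: (idle)
t=28: (idle)
t=29: (idle)
t=30: (idle)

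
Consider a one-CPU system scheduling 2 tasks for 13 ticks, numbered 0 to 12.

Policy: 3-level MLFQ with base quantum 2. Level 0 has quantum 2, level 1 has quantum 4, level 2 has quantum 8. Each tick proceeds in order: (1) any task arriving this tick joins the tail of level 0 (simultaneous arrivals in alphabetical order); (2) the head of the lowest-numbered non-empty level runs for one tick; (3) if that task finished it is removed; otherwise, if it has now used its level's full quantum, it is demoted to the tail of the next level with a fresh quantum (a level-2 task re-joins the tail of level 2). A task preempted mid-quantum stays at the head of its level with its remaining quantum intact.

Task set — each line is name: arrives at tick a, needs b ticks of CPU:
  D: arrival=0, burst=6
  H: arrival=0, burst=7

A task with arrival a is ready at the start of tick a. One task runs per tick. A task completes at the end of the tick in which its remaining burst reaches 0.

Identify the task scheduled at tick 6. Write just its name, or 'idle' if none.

t=0: L0/L1/L2 = DH/-/- → run D
t=1: L0/L1/L2 = DH/-/- → run D
t=2: L0/L1/L2 = H/D/- → run H
t=3: L0/L1/L2 = H/D/- → run H
t=4: L0/L1/L2 = -/DH/- → run D
t=5: L0/L1/L2 = -/DH/- → run D
t=6: L0/L1/L2 = -/DH/- → run D
t=7: L0/L1/L2 = -/DH/- → run D
t=8: L0/L1/L2 = -/H/- → run H
t=9: L0/L1/L2 = -/H/- → run H
t=10: L0/L1/L2 = -/H/- → run H
t=11: L0/L1/L2 = -/H/- → run H
t=12: L0/L1/L2 = -/-/H → run H

running at tick 6 = D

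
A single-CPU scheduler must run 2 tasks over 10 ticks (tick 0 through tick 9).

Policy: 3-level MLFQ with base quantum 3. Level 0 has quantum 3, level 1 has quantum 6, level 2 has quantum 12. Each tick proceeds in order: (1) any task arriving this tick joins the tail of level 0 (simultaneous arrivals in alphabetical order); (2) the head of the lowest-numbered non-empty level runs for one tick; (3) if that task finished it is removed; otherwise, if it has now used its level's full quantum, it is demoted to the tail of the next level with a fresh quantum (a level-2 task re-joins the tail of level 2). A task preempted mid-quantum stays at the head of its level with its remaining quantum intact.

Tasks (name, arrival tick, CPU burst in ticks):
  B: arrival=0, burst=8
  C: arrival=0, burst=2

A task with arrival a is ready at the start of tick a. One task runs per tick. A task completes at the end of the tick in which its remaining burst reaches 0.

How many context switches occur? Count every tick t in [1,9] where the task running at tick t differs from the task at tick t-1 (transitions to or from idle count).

context switches = 2

t=0: L0/L1/L2 = BC/-/- → run B
t=1: L0/L1/L2 = BC/-/- → run B
t=2: L0/L1/L2 = BC/-/- → run B
t=3: L0/L1/L2 = C/B/- → run C
t=4: L0/L1/L2 = C/B/- → run C
t=5: L0/L1/L2 = -/B/- → run B
t=6: L0/L1/L2 = -/B/- → run B
t=7: L0/L1/L2 = -/B/- → run B
t=8: L0/L1/L2 = -/B/- → run B
t=9: L0/L1/L2 = -/B/- → run B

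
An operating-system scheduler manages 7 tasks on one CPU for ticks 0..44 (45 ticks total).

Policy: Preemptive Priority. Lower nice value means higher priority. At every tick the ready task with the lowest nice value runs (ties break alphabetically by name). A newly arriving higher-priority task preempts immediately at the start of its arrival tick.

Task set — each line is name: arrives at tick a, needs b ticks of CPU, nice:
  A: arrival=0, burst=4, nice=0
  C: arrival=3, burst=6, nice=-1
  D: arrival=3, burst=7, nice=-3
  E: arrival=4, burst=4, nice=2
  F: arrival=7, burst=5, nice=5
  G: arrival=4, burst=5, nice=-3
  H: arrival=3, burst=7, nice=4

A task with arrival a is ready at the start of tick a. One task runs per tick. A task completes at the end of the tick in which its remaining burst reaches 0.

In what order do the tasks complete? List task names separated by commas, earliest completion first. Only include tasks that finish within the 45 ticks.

t=0: ready={A} → run A
t=1: ready={A} → run A
t=2: ready={A} → run A
t=3: ready={A,C,D,H} → run D
t=4: ready={A,C,D,E,G,H} → run D
t=5: ready={A,C,D,E,G,H} → run D
t=6: ready={A,C,D,E,G,H} → run D
t=7: ready={A,C,D,E,F,G,H} → run D
t=8: ready={A,C,D,E,F,G,H} → run D
t=9: ready={A,C,D,E,F,G,H} → run D
t=10: ready={A,C,E,F,G,H} → run G
t=11: ready={A,C,E,F,G,H} → run G
t=12: ready={A,C,E,F,G,H} → run G
t=13: ready={A,C,E,F,G,H} → run G
t=14: ready={A,C,E,F,G,H} → run G
t=15: ready={A,C,E,F,H} → run C
t=16: ready={A,C,E,F,H} → run C
t=17: ready={A,C,E,F,H} → run C
t=18: ready={A,C,E,F,H} → run C
t=19: ready={A,C,E,F,H} → run C
t=20: ready={A,C,E,F,H} → run C
t=21: ready={A,E,F,H} → run A
t=22: ready={E,F,H} → run E
t=23: ready={E,F,H} → run E
t=24: ready={E,F,H} → run E
t=25: ready={E,F,H} → run E
t=26: ready={F,H} → run H
t=27: ready={F,H} → run H
t=28: ready={F,H} → run H
t=29: ready={F,H} → run H
t=30: ready={F,H} → run H
t=31: ready={F,H} → run H
t=32: ready={F,H} → run H
t=33: ready={F} → run F
t=34: ready={F} → run F
t=35: ready={F} → run F
t=36: ready={F} → run F
t=37: ready={F} → run F
t=38: (idle)
t=39: (idle)
t=40: (idle)
t=41: (idle)
t=42: (idle)
t=43: (idle)
t=44: (idle)

completion order = D, G, C, A, E, H, F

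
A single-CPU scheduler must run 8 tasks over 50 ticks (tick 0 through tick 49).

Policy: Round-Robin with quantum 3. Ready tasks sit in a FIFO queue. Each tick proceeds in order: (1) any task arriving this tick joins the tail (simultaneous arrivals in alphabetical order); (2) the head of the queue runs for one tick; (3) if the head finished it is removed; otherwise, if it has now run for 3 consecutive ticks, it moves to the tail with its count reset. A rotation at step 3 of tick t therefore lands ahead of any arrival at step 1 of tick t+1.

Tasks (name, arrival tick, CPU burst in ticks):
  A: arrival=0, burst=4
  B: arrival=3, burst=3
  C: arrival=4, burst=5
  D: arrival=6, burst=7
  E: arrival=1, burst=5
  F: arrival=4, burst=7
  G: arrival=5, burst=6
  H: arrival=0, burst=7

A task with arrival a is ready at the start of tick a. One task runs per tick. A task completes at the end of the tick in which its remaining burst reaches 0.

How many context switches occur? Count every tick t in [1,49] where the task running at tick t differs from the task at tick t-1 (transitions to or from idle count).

context switches = 18

t=0: queue=[A,H] q_used=0 → run A
t=1: queue=[A,H,E] q_used=1 → run A
t=2: queue=[A,H,E] q_used=2 → run A
t=3: queue=[H,E,A,B] q_used=0 → run H
t=4: queue=[H,E,A,B,C,F] q_used=1 → run H
t=5: queue=[H,E,A,B,C,F,G] q_used=2 → run H
t=6: queue=[E,A,B,C,F,G,H,D] q_used=0 → run E
t=7: queue=[E,A,B,C,F,G,H,D] q_used=1 → run E
t=8: queue=[E,A,B,C,F,G,H,D] q_used=2 → run E
t=9: queue=[A,B,C,F,G,H,D,E] q_used=0 → run A
t=10: queue=[B,C,F,G,H,D,E] q_used=0 → run B
t=11: queue=[B,C,F,G,H,D,E] q_used=1 → run B
t=12: queue=[B,C,F,G,H,D,E] q_used=2 → run B
t=13: queue=[C,F,G,H,D,E] q_used=0 → run C
t=14: queue=[C,F,G,H,D,E] q_used=1 → run C
t=15: queue=[C,F,G,H,D,E] q_used=2 → run C
t=16: queue=[F,G,H,D,E,C] q_used=0 → run F
t=17: queue=[F,G,H,D,E,C] q_used=1 → run F
t=18: queue=[F,G,H,D,E,C] q_used=2 → run F
t=19: queue=[G,H,D,E,C,F] q_used=0 → run G
t=20: queue=[G,H,D,E,C,F] q_used=1 → run G
t=21: queue=[G,H,D,E,C,F] q_used=2 → run G
t=22: queue=[H,D,E,C,F,G] q_used=0 → run H
t=23: queue=[H,D,E,C,F,G] q_used=1 → run H
t=24: queue=[H,D,E,C,F,G] q_used=2 → run H
t=25: queue=[D,E,C,F,G,H] q_used=0 → run D
t=26: queue=[D,E,C,F,G,H] q_used=1 → run D
t=27: queue=[D,E,C,F,G,H] q_used=2 → run D
t=28: queue=[E,C,F,G,H,D] q_used=0 → run E
t=29: queue=[E,C,F,G,H,D] q_used=1 → run E
t=30: queue=[C,F,G,H,D] q_used=0 → run C
t=31: queue=[C,F,G,H,D] q_used=1 → run C
t=32: queue=[F,G,H,D] q_used=0 → run F
t=33: queue=[F,G,H,D] q_used=1 → run F
t=34: queue=[F,G,H,D] q_used=2 → run F
t=35: queue=[G,H,D,F] q_used=0 → run G
t=36: queue=[G,H,D,F] q_used=1 → run G
t=37: queue=[G,H,D,F] q_used=2 → run G
t=38: queue=[H,D,F] q_used=0 → run H
t=39: queue=[D,F] q_used=0 → run D
t=40: queue=[D,F] q_used=1 → run D
t=41: queue=[D,F] q_used=2 → run D
t=42: queue=[F,D] q_used=0 → run F
t=43: queue=[D] q_used=0 → run D
t=44: (idle)
t=45: (idle)
t=46: (idle)
t=47: (idle)
t=48: (idle)
t=49: (idle)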